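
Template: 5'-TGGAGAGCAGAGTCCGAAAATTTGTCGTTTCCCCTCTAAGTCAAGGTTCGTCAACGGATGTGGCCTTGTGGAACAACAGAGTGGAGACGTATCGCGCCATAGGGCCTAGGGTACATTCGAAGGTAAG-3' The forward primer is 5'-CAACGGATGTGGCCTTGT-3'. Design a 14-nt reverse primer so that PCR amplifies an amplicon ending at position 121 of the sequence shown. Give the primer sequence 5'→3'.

The forward primer binds at positions 52–69; the product's 3' end on the top strand is position 121.
The reverse primer anneals to the top strand over positions 108–121, i.e. to AGGGTACATTCGAA.
Its sequence written 5'→3' is the reverse complement: TTCGAATGTACCCT.

5'-TTCGAATGTACCCT-3'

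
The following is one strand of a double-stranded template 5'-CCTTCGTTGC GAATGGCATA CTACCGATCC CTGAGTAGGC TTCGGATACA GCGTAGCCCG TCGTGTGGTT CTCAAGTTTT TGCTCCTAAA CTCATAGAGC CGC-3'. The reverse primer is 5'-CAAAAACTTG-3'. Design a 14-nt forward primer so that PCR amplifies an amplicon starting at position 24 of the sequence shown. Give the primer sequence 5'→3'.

5'-CCGATCCCTGAGTA-3'

The reverse primer's reverse complement CAAGTTTTTG matches the template at positions 73–82; the product starts at position 24.
The forward primer is identical to the top strand over positions 24–37: CCGATCCCTGAGTA.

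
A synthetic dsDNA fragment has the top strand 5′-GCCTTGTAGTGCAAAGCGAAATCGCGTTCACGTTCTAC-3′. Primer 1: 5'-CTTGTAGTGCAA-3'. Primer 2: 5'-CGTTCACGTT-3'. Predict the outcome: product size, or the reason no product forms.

No product — both primers anneal to the same strand and extend in the same direction.

Primer 1 (CTTGTAGTGCAA) matches the top strand at positions 3–14 (3' end points downstream).
Primer 2 (CGTTCACGTT) also matches the top strand directly, at positions 25–34 — its reverse complement AACGTGAACG is not present.
Both primers anneal to the bottom strand with 3' ends pointing the same way, so neither can prime synthesis back toward the other.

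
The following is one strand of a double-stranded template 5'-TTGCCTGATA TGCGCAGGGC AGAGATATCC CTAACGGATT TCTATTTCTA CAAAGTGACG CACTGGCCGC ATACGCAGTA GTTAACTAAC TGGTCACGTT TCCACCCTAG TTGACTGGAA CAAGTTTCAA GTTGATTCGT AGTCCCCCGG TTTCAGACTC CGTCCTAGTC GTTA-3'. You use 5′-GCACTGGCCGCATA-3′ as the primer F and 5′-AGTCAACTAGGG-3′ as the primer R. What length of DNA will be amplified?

The forward primer matches the template at positions 60–73.
Taking the reverse complement of AGTCAACTAGGG gives CCCTAGTTGACT, found at positions 105–116 on the template; the primer anneals here to the top strand with its 3' end pointing upstream.
The product runs from position 60 to position 116, so its length is 116 − 60 + 1 = 57 bp.

57 bp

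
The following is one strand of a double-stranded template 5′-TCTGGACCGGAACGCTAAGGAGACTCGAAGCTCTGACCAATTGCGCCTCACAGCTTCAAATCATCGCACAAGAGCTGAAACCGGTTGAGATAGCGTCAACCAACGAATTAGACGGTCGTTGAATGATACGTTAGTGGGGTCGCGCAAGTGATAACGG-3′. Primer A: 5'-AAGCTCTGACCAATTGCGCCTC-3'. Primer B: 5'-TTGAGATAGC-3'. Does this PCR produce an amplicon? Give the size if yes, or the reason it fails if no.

Primer A (AAGCTCTGACCAATTGCGCCTC) matches the top strand at positions 28–49 (3' end points downstream).
Primer B (TTGAGATAGC) also matches the top strand directly, at positions 85–94 — its reverse complement GCTATCTCAA is not present.
Both primers anneal to the bottom strand with 3' ends pointing the same way, so neither can prime synthesis back toward the other.

No product — both primers anneal to the same strand and extend in the same direction.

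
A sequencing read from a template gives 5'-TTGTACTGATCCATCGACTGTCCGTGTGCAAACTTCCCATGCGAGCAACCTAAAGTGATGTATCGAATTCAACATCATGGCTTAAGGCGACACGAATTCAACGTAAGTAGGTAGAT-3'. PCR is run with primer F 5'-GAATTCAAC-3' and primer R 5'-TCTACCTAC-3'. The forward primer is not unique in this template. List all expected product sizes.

The forward primer GAATTCAAC matches the top strand at positions 65–73, 94–102.
The reverse primer's reverse complement is GTAGGTAGA, matching at positions 107–115.
Each forward site pairs with the reverse site to give a product ending at position 115: sizes 51, 22 bp.

51 bp, 22 bp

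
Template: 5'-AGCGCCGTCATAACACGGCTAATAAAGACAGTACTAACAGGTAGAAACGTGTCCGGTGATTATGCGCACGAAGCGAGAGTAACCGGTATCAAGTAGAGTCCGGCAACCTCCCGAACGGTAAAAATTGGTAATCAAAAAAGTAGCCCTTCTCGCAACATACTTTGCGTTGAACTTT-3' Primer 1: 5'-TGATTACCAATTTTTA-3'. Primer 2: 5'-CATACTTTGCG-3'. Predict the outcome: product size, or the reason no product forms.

Primer 1 (TGATTACCAATTTTTA) has reverse complement TAAAAATTGGTAATCA, which matches the top strand at positions 119–134; primer 1 anneals to the top strand there with its 3' end pointing upstream toward position 119.
Primer 2 (CATACTTTGCG) matches the top strand directly at positions 156–166; it anneals to the bottom strand with its 3' end pointing downstream toward position 166.
The 3' ends diverge (primer 1 extends toward position 1, primer 2 toward position 175), so the primers never converge on a shared product.

No product — the primers' 3' ends point away from each other.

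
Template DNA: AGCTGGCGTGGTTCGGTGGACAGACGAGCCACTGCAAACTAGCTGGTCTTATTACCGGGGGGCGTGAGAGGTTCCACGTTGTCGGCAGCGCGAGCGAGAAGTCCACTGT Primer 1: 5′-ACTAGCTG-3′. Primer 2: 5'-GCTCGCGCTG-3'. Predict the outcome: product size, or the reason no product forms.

Primer 1 (ACTAGCTG) matches the top strand at positions 38–45; it acts as a forward primer.
Primer 2's reverse complement is CAGCGCGAGC, matching the top strand at positions 86–95; it acts as a reverse primer.
The 3' ends face each other across positions 38–95, giving a 58 bp product.

Yes — a 58 bp product.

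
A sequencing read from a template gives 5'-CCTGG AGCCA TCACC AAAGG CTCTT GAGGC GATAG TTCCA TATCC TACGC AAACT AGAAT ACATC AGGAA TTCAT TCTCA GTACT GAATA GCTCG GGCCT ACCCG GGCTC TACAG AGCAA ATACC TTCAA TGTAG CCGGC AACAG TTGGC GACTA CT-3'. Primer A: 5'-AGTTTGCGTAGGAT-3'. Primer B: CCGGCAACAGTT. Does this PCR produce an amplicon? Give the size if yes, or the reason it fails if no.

Primer A (AGTTTGCGTAGGAT) has reverse complement ATCCTACGCAAACT, which matches the top strand at positions 42–55; primer A anneals to the top strand there with its 3' end pointing upstream toward position 42.
Primer B (CCGGCAACAGTT) matches the top strand directly at positions 136–147; it anneals to the bottom strand with its 3' end pointing downstream toward position 147.
The 3' ends diverge (primer A extends toward position 1, primer B toward position 157), so the primers never converge on a shared product.

No product — the primers' 3' ends point away from each other.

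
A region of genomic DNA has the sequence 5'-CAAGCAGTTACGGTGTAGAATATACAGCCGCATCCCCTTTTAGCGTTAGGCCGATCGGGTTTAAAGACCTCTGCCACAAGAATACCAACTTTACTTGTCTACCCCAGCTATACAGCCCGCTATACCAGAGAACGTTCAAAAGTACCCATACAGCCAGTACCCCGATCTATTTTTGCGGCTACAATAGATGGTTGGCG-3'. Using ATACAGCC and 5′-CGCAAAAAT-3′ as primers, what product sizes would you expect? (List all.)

The forward primer ATACAGCC matches the top strand at positions 22–29, 110–117, 148–155.
The reverse primer's reverse complement is ATTTTTGCG, matching at positions 169–177.
Each forward site pairs with the reverse site to give a product ending at position 177: sizes 156, 68, 30 bp.

156 bp, 68 bp, 30 bp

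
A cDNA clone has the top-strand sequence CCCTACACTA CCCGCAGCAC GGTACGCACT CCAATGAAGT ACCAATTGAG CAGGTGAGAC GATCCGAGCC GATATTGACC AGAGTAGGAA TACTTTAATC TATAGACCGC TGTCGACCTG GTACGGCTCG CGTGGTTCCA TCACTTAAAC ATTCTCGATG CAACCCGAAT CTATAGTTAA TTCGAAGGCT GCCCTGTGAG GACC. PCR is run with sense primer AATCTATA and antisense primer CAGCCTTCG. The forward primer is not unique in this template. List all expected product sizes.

95 bp, 24 bp

The forward primer AATCTATA matches the top strand at positions 97–104, 168–175.
The reverse primer's reverse complement is CGAAGGCTG, matching at positions 183–191.
Each forward site pairs with the reverse site to give a product ending at position 191: sizes 95, 24 bp.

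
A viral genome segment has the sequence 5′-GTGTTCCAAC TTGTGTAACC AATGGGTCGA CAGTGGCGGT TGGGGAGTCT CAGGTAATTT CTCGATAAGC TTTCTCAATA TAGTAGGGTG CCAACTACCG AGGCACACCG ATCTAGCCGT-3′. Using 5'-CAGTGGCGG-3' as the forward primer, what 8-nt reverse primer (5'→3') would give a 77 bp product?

5'-TGTGCCTC-3'

The forward primer binds at positions 31–39, so a 77 bp product ends at position 31 + 77 − 1 = 107.
The reverse primer anneals to the top strand over positions 100–107, i.e. to GAGGCACA.
Its sequence written 5'→3' is the reverse complement: TGTGCCTC.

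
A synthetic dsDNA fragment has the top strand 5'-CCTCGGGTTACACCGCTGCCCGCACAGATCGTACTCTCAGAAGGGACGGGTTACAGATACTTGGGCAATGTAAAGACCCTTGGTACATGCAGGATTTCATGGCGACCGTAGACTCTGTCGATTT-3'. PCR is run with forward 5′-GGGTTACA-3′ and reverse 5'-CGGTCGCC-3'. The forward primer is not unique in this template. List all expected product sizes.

104 bp, 61 bp

The forward primer GGGTTACA matches the top strand at positions 5–12, 48–55.
The reverse primer's reverse complement is GGCGACCG, matching at positions 101–108.
Each forward site pairs with the reverse site to give a product ending at position 108: sizes 104, 61 bp.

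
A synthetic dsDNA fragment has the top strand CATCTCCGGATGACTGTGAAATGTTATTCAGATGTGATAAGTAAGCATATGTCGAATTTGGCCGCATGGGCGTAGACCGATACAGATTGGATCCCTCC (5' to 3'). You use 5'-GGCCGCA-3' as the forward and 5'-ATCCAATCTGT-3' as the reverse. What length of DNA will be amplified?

33 bp

The forward primer matches the template at positions 60–66.
Reverse complement of the reverse primer: ACAGATTGGAT. This occurs on the top strand at positions 82–92.
The product runs from position 60 to position 92, so its length is 92 − 60 + 1 = 33 bp.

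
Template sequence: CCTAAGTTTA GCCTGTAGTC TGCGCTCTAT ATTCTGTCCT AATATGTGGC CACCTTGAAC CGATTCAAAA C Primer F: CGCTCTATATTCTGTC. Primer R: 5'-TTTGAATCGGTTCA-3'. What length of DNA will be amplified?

47 bp

Scanning the template, CGCTCTATATTCTGTC occurs at positions 23–38; this primer anneals to the bottom strand there with its 3' end pointing downstream.
Taking the reverse complement of TTTGAATCGGTTCA gives TGAACCGATTCAAA, found at positions 56–69 on the template; the primer anneals here to the top strand with its 3' end pointing upstream.
The product runs from position 23 to position 69, so its length is 69 − 23 + 1 = 47 bp.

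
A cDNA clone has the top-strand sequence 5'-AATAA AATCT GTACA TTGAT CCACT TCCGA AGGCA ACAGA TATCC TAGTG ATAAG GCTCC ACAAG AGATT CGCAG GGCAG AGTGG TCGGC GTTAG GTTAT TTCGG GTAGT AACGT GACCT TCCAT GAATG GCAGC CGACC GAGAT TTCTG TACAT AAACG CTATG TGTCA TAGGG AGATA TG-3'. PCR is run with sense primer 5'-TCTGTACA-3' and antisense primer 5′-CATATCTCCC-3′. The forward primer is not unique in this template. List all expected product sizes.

The forward primer TCTGTACA matches the top strand at positions 8–15, 147–154.
The reverse primer's reverse complement is GGGAGATATG, matching at positions 173–182.
Each forward site pairs with the reverse site to give a product ending at position 182: sizes 175, 36 bp.

175 bp, 36 bp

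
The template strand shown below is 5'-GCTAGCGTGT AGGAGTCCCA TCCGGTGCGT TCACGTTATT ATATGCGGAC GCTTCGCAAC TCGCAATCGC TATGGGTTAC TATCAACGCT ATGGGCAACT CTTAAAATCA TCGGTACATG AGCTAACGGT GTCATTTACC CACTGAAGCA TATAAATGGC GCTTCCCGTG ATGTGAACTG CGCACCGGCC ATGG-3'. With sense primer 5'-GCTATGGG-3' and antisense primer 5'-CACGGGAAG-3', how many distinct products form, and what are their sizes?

The forward primer GCTATGGG matches the top strand at positions 69–76, 88–95.
The reverse primer's reverse complement is CTTCCCGTG, matching at positions 162–170.
Each forward site pairs with the reverse site to give a product ending at position 170: sizes 102, 83 bp.

Two products: 102 bp, 83 bp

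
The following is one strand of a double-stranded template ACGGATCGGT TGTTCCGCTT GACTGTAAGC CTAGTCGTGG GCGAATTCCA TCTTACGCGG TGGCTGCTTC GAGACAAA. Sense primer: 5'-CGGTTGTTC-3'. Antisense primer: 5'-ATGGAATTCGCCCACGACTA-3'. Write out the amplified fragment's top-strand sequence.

5'-CGGTTGTTCCGCTTGACTGTAAGCCTAGTCGTGGGCGAATTCCAT-3'

Forward primer CGGTTGTTC is found on the top strand at positions 7–15.
Reverse complement of the reverse primer: TAGTCGTGGGCGAATTCCAT. This occurs on the top strand at positions 32–51.
The product is the template from position 7 through 51 (45 bp).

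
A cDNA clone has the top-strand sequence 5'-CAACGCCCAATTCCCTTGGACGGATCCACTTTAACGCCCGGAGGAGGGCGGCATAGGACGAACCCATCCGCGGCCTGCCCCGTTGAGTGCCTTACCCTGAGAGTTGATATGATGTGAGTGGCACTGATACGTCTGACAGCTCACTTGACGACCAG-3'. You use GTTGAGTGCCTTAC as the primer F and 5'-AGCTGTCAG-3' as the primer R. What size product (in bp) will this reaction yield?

60 bp

Forward primer GTTGAGTGCCTTAC is found on the top strand at positions 82–95.
Reverse complement of the reverse primer: CTGACAGCT. This occurs on the top strand at positions 133–141.
Product length = (reverse-primer end) − (forward-primer start) + 1 = 141 − 82 + 1 = 60 bp.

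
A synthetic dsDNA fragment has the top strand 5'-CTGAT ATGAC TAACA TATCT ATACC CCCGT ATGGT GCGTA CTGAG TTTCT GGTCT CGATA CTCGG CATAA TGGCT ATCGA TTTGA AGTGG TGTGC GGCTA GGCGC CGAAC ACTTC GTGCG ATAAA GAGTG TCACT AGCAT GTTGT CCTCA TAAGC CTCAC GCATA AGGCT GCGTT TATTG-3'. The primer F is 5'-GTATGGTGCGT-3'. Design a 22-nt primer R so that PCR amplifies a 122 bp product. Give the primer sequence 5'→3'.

5'-TGAGGACAACATGCTAGTGACA-3'

The forward primer binds at positions 29–39, so a 122 bp product ends at position 29 + 122 − 1 = 150.
The reverse primer anneals to the top strand over positions 129–150, i.e. to TGTCACTAGCATGTTGTCCTCA.
Its sequence written 5'→3' is the reverse complement: TGAGGACAACATGCTAGTGACA.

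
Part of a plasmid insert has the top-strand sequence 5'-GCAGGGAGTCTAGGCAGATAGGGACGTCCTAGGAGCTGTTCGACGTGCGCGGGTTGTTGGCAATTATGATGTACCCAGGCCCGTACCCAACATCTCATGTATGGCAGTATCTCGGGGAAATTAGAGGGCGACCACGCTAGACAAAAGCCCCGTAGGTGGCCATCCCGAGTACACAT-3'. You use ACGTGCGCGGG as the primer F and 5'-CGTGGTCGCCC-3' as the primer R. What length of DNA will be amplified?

94 bp

The forward primer matches the template at positions 43–53.
Taking the reverse complement of CGTGGTCGCCC gives GGGCGACCACG, found at positions 126–136 on the template; the primer anneals here to the top strand with its 3' end pointing upstream.
The product runs from position 43 to position 136, so its length is 136 − 43 + 1 = 94 bp.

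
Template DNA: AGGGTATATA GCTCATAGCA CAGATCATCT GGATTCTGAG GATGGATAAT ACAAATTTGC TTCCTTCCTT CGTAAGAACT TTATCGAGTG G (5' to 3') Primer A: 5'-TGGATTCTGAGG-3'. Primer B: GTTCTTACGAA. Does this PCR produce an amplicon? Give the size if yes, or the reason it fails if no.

Yes — a 50 bp product.

Primer A (TGGATTCTGAGG) matches the top strand at positions 30–41; it acts as a forward primer.
Primer B's reverse complement is TTCGTAAGAAC, matching the top strand at positions 69–79; it acts as a reverse primer.
The 3' ends face each other across positions 30–79, giving a 50 bp product.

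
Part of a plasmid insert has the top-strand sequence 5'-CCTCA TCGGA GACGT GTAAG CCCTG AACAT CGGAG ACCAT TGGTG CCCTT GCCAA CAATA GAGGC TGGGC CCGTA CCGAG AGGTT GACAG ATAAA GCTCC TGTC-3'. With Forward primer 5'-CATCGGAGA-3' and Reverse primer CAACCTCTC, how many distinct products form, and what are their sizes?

Two products: 83 bp, 59 bp

The forward primer CATCGGAGA matches the top strand at positions 4–12, 28–36.
The reverse primer's reverse complement is GAGAGGTTG, matching at positions 78–86.
Each forward site pairs with the reverse site to give a product ending at position 86: sizes 83, 59 bp.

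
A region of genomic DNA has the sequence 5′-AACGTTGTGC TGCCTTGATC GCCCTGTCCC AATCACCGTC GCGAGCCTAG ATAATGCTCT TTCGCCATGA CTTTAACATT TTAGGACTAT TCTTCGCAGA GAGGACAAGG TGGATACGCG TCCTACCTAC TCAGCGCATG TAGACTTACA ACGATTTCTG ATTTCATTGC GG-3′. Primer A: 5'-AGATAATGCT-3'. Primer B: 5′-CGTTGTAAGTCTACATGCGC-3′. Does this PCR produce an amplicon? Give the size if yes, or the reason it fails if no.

Yes — a 105 bp product.

Primer A (AGATAATGCT) matches the top strand at positions 49–58; it acts as a forward primer.
Primer B's reverse complement is GCGCATGTAGACTTACAACG, matching the top strand at positions 134–153; it acts as a reverse primer.
The 3' ends face each other across positions 49–153, giving a 105 bp product.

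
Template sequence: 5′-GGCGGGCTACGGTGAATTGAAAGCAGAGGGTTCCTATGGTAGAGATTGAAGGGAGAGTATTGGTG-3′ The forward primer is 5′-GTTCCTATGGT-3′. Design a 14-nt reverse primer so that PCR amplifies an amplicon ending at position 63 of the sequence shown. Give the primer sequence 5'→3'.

The forward primer binds at positions 30–40; the product's 3' end on the top strand is position 63.
The reverse primer anneals to the top strand over positions 50–63, i.e. to AGGGAGAGTATTGG.
Its sequence written 5'→3' is the reverse complement: CCAATACTCTCCCT.

5'-CCAATACTCTCCCT-3'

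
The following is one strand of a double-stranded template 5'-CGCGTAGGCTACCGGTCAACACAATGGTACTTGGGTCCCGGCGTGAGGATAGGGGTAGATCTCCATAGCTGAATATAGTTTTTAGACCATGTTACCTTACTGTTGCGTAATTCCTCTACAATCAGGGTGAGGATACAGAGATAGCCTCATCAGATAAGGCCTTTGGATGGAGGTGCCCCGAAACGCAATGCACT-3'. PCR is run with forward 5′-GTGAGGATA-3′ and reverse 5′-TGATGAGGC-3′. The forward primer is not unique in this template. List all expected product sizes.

110 bp, 26 bp

The forward primer GTGAGGATA matches the top strand at positions 43–51, 127–135.
The reverse primer's reverse complement is GCCTCATCA, matching at positions 144–152.
Each forward site pairs with the reverse site to give a product ending at position 152: sizes 110, 26 bp.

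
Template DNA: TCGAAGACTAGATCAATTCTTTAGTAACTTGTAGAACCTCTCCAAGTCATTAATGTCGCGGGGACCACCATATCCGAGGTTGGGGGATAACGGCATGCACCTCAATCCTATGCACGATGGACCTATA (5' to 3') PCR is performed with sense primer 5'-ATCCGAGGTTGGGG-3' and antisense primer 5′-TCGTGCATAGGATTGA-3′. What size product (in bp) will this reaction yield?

Scanning the template, ATCCGAGGTTGGGG occurs at positions 72–85; this primer anneals to the bottom strand there with its 3' end pointing downstream.
Taking the reverse complement of TCGTGCATAGGATTGA gives TCAATCCTATGCACGA, found at positions 102–117 on the template; the primer anneals here to the top strand with its 3' end pointing upstream.
Product length = (reverse-primer end) − (forward-primer start) + 1 = 117 − 72 + 1 = 46 bp.

46 bp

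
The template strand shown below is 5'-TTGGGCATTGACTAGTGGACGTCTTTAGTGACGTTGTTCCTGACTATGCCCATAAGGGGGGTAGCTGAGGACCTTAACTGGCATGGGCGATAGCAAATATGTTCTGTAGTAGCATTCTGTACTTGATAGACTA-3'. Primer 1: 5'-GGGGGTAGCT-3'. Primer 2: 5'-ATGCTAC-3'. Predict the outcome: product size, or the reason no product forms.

Yes — a 59 bp product.

Primer 1 (GGGGGTAGCT) matches the top strand at positions 57–66; it acts as a forward primer.
Primer 2's reverse complement is GTAGCAT, matching the top strand at positions 109–115; it acts as a reverse primer.
The 3' ends face each other across positions 57–115, giving a 59 bp product.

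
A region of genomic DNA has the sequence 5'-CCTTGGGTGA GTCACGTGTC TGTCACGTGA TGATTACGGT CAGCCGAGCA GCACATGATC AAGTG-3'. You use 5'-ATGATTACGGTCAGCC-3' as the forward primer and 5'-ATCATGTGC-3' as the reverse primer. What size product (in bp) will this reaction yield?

Forward primer ATGATTACGGTCAGCC is found on the top strand at positions 30–45.
The reverse primer's reverse complement is GCACATGAT, which matches the template at positions 51–59.
The product runs from position 30 to position 59, so its length is 59 − 30 + 1 = 30 bp.

30 bp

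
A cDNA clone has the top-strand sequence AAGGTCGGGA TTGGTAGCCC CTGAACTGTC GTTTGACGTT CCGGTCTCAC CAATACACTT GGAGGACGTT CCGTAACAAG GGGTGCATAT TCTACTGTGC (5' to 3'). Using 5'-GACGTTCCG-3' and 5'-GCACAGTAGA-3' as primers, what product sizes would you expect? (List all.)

66 bp, 36 bp

The forward primer GACGTTCCG matches the top strand at positions 35–43, 65–73.
The reverse primer's reverse complement is TCTACTGTGC, matching at positions 91–100.
Each forward site pairs with the reverse site to give a product ending at position 100: sizes 66, 36 bp.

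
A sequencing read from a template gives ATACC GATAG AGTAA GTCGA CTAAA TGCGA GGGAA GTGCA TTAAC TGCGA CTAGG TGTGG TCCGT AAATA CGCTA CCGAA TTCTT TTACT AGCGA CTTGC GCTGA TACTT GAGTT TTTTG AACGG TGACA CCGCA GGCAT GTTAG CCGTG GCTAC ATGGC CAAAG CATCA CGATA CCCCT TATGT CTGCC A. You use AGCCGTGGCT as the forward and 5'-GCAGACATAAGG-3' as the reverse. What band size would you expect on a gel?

46 bp

The forward primer matches the template at positions 144–153.
Taking the reverse complement of GCAGACATAAGG gives CCTTATGTCTGC, found at positions 178–189 on the template; the primer anneals here to the top strand with its 3' end pointing upstream.
Product length = (reverse-primer end) − (forward-primer start) + 1 = 189 − 144 + 1 = 46 bp.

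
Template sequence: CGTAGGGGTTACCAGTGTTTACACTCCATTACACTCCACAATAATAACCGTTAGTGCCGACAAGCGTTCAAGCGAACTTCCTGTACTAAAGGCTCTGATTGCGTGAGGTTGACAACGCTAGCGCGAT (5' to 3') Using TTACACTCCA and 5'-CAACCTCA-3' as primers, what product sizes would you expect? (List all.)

The forward primer TTACACTCCA matches the top strand at positions 19–28, 29–38.
The reverse primer's reverse complement is TGAGGTTG, matching at positions 104–111.
Each forward site pairs with the reverse site to give a product ending at position 111: sizes 93, 83 bp.

93 bp, 83 bp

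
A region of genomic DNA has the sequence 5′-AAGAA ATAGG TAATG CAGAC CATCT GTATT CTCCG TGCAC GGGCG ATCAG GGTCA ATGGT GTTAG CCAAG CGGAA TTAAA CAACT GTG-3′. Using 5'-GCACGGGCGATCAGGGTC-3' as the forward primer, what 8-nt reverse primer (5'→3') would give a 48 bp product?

The forward primer binds at positions 37–54, so a 48 bp product ends at position 37 + 48 − 1 = 84.
The reverse primer anneals to the top strand over positions 77–84, i.e. to TAAACAAC.
Its sequence written 5'→3' is the reverse complement: GTTGTTTA.

5'-GTTGTTTA-3'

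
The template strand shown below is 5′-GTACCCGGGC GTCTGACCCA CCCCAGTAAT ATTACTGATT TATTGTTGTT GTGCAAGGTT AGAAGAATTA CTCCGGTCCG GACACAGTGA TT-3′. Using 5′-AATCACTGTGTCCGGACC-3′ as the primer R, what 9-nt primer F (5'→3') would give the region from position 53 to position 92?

The reverse primer's reverse complement GGTCCGGACACAGTGATT matches the template at positions 75–92; the product starts at position 53.
The forward primer is identical to the top strand over positions 53–61: GCAAGGTTA.

5'-GCAAGGTTA-3'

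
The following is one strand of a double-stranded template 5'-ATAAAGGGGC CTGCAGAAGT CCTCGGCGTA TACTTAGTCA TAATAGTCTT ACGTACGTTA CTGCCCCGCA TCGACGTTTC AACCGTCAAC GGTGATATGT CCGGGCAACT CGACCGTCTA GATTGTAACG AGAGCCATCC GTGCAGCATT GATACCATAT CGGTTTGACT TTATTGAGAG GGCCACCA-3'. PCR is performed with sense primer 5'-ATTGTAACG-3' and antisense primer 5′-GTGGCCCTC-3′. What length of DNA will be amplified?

Forward primer ATTGTAACG is found on the top strand at positions 122–130.
Taking the reverse complement of GTGGCCCTC gives GAGGGCCAC, found at positions 178–186 on the template; the primer anneals here to the top strand with its 3' end pointing upstream.
The product runs from position 122 to position 186, so its length is 186 − 122 + 1 = 65 bp.

65 bp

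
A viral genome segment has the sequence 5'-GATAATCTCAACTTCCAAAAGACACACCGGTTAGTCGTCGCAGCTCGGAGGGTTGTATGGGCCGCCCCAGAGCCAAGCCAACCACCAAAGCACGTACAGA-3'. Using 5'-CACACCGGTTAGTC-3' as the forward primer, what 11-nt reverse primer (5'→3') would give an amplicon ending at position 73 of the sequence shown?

The forward primer binds at positions 23–36; the product's 3' end on the top strand is position 73.
The reverse primer anneals to the top strand over positions 63–73, i.e. to CGCCCCAGAGC.
Its sequence written 5'→3' is the reverse complement: GCTCTGGGGCG.

5'-GCTCTGGGGCG-3'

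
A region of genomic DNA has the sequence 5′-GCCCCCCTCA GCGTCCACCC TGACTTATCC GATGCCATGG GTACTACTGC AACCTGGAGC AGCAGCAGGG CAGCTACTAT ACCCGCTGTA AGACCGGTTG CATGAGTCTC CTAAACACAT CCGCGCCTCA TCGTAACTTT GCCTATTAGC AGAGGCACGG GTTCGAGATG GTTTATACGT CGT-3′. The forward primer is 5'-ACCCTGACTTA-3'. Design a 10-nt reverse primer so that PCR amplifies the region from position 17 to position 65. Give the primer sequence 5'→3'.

5'-CTGCTGCTCC-3'

The product's 3' end on the top strand is position 65.
The reverse primer anneals to the top strand over positions 56–65, i.e. to GGAGCAGCAG.
Its sequence written 5'→3' is the reverse complement: CTGCTGCTCC.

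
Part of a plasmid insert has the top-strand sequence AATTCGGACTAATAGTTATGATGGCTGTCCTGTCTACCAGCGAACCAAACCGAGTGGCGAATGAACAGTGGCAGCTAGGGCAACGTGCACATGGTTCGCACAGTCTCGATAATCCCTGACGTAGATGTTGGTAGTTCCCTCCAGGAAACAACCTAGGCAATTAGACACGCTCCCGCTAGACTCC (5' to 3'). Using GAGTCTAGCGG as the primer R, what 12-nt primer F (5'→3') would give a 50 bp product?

The reverse primer's reverse complement CCGCTAGACTC matches the template at positions 173–183, so the product ends at position 183.
A 50 bp product then starts at position 183 − 50 + 1 = 134.
The forward primer is identical to the top strand there: GTTCCCTCCAGG.

5'-GTTCCCTCCAGG-3'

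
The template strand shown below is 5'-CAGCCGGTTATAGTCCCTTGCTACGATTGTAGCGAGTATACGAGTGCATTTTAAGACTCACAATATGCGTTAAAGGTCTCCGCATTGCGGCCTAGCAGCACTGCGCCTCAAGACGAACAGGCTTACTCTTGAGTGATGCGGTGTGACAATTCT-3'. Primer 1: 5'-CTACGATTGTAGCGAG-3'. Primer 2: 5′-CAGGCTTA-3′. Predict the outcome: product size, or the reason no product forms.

Primer 1 (CTACGATTGTAGCGAG) matches the top strand at positions 21–36 (3' end points downstream).
Primer 2 (CAGGCTTA) also matches the top strand directly, at positions 118–125 — its reverse complement TAAGCCTG is not present.
Both primers anneal to the bottom strand with 3' ends pointing the same way, so neither can prime synthesis back toward the other.

No product — both primers anneal to the same strand and extend in the same direction.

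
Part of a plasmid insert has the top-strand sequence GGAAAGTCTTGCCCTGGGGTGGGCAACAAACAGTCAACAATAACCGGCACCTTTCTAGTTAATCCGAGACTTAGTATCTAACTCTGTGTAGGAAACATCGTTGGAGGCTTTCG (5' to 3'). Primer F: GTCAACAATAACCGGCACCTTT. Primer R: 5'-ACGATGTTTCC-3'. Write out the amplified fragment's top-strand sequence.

5'-GTCAACAATAACCGGCACCTTTCTAGTTAATCCGAGACTTAGTATCTAACTCTGTGTAGGAAACATCGT-3'

Scanning the template, GTCAACAATAACCGGCACCTTT occurs at positions 33–54; this primer anneals to the bottom strand there with its 3' end pointing downstream.
Taking the reverse complement of ACGATGTTTCC gives GGAAACATCGT, found at positions 91–101 on the template; the primer anneals here to the top strand with its 3' end pointing upstream.
The product is the template from position 33 through 101 (69 bp).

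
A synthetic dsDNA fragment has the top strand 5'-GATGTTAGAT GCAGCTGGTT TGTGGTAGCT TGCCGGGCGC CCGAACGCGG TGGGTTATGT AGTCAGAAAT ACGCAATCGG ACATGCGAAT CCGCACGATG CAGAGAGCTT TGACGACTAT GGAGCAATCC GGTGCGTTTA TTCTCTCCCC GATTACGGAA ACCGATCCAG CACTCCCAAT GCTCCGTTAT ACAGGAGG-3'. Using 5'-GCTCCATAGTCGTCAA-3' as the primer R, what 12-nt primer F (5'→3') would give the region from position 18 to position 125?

The reverse primer's reverse complement TTGACGACTATGGAGC matches the template at positions 110–125; the product starts at position 18.
The forward primer is identical to the top strand over positions 18–29: GTTTGTGGTAGC.

5'-GTTTGTGGTAGC-3'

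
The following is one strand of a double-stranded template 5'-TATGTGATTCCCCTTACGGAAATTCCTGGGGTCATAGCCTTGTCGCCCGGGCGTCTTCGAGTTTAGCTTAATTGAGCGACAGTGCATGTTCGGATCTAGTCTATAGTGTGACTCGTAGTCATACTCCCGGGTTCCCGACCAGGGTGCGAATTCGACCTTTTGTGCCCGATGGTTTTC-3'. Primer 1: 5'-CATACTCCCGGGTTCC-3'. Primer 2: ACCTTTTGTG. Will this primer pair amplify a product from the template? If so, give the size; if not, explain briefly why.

Primer 1 (CATACTCCCGGGTTCC) matches the top strand at positions 120–135 (3' end points downstream).
Primer 2 (ACCTTTTGTG) also matches the top strand directly, at positions 155–164 — its reverse complement CACAAAAGGT is not present.
Both primers anneal to the bottom strand with 3' ends pointing the same way, so neither can prime synthesis back toward the other.

No product — both primers anneal to the same strand and extend in the same direction.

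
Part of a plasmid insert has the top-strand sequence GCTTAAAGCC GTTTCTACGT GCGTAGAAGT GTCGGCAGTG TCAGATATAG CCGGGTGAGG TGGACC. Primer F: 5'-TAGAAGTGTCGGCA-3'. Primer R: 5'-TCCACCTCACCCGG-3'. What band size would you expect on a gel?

The forward primer matches the template at positions 24–37.
The reverse primer's reverse complement is CCGGGTGAGGTGGA, which matches the template at positions 51–64.
Amplicon spans positions 24–64: 41 bp.

41 bp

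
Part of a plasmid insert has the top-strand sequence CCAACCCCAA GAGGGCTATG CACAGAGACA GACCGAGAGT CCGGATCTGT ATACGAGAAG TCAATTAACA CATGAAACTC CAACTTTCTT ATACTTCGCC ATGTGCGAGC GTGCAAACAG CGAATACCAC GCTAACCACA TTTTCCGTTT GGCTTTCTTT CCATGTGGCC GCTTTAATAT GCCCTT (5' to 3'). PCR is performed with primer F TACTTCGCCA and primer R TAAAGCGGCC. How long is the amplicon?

85 bp

The forward primer matches the template at positions 92–101.
Reverse complement of the reverse primer: GGCCGCTTTA. This occurs on the top strand at positions 167–176.
Amplicon spans positions 92–176: 85 bp.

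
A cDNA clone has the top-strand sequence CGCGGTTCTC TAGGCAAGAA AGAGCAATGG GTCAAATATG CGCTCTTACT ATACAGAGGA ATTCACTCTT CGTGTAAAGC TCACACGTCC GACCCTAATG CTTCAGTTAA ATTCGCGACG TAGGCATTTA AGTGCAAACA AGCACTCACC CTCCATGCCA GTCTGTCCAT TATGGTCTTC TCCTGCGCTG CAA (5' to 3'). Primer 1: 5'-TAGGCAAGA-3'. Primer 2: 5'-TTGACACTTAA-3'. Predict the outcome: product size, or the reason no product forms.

No product — primer 2 has no binding site in the template.

Primer 2 (TTGACACTTAA) does not match the top strand, and its reverse complement TTAAGTGTCAA does not match either.
With no annealing site for primer 2, no amplification occurs.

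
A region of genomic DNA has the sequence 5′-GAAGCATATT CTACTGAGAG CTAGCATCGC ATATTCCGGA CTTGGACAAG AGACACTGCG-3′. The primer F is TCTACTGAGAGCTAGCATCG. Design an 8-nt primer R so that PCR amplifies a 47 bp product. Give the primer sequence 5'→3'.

5'-GTGTCTCT-3'

The forward primer binds at positions 10–29, so a 47 bp product ends at position 10 + 47 − 1 = 56.
The reverse primer anneals to the top strand over positions 49–56, i.e. to AGAGACAC.
Its sequence written 5'→3' is the reverse complement: GTGTCTCT.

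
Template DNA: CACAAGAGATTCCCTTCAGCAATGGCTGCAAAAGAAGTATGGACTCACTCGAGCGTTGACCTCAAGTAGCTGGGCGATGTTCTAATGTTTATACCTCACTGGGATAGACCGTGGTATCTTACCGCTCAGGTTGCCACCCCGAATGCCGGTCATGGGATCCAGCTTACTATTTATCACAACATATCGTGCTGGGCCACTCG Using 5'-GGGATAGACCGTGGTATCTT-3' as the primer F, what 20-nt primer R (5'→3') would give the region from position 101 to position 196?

The product's 3' end on the top strand is position 196.
The reverse primer anneals to the top strand over positions 177–196, i.e. to CAACATATCGTGCTGGGCCA.
Its sequence written 5'→3' is the reverse complement: TGGCCCAGCACGATATGTTG.

5'-TGGCCCAGCACGATATGTTG-3'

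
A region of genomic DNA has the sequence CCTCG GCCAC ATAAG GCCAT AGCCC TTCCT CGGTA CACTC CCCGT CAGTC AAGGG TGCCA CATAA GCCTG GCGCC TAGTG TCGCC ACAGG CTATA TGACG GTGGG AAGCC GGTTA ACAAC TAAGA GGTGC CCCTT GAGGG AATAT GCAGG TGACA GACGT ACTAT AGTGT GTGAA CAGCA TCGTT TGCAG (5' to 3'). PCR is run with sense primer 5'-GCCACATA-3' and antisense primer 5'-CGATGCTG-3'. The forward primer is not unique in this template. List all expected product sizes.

178 bp, 127 bp

The forward primer GCCACATA matches the top strand at positions 6–13, 57–64.
The reverse primer's reverse complement is CAGCATCG, matching at positions 176–183.
Each forward site pairs with the reverse site to give a product ending at position 183: sizes 178, 127 bp.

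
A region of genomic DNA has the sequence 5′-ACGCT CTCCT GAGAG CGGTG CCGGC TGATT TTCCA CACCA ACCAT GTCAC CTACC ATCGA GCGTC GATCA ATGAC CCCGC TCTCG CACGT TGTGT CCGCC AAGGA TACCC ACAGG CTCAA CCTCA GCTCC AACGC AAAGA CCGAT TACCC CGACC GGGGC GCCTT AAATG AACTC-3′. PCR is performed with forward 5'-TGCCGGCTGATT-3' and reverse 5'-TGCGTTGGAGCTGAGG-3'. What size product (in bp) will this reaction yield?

118 bp

The forward primer matches the template at positions 19–30.
Reverse complement of the reverse primer: CCTCAGCTCCAACGCA. This occurs on the top strand at positions 121–136.
Amplicon spans positions 19–136: 118 bp.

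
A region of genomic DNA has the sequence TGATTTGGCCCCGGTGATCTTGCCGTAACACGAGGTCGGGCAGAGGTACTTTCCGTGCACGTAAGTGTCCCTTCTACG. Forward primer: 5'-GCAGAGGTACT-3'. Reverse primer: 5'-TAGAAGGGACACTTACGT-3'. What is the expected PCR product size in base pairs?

37 bp

Scanning the template, GCAGAGGTACT occurs at positions 40–50; this primer anneals to the bottom strand there with its 3' end pointing downstream.
Taking the reverse complement of TAGAAGGGACACTTACGT gives ACGTAAGTGTCCCTTCTA, found at positions 59–76 on the template; the primer anneals here to the top strand with its 3' end pointing upstream.
Product length = (reverse-primer end) − (forward-primer start) + 1 = 76 − 40 + 1 = 37 bp.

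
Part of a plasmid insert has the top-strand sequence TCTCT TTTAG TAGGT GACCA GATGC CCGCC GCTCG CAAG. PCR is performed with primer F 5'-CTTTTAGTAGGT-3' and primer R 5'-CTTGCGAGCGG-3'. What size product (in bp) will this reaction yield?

Scanning the template, CTTTTAGTAGGT occurs at positions 4–15; this primer anneals to the bottom strand there with its 3' end pointing downstream.
Reverse complement of the reverse primer: CCGCTCGCAAG. This occurs on the top strand at positions 29–39.
The product runs from position 4 to position 39, so its length is 39 − 4 + 1 = 36 bp.

36 bp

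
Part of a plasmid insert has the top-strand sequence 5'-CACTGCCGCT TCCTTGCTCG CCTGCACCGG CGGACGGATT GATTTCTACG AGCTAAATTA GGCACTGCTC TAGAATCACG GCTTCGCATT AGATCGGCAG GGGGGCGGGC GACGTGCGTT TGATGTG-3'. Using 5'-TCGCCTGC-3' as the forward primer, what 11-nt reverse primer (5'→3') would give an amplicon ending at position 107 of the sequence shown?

The forward primer binds at positions 18–25; the product's 3' end on the top strand is position 107.
The reverse primer anneals to the top strand over positions 97–107, i.e. to GCAGGGGGGCG.
Its sequence written 5'→3' is the reverse complement: CGCCCCCCTGC.

5'-CGCCCCCCTGC-3'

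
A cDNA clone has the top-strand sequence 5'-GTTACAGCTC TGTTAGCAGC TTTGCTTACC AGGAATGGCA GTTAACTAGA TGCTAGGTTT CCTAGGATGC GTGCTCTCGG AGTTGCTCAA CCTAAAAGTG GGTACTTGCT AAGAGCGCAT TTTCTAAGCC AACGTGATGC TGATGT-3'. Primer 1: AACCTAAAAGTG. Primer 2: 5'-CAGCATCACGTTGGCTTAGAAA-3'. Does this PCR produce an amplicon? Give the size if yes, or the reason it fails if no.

Yes — a 54 bp product.

Primer 1 (AACCTAAAAGTG) matches the top strand at positions 89–100; it acts as a forward primer.
Primer 2's reverse complement is TTTCTAAGCCAACGTGATGCTG, matching the top strand at positions 121–142; it acts as a reverse primer.
The 3' ends face each other across positions 89–142, giving a 54 bp product.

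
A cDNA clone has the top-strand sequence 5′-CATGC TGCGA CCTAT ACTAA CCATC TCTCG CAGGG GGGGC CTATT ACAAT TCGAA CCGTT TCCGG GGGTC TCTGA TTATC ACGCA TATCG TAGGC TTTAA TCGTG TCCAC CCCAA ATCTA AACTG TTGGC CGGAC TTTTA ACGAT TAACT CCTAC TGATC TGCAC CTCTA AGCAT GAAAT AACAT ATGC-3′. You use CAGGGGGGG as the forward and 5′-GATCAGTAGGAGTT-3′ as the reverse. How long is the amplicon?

130 bp

Scanning the template, CAGGGGGGG occurs at positions 31–39; this primer anneals to the bottom strand there with its 3' end pointing downstream.
The reverse primer's reverse complement is AACTCCTACTGATC, which matches the template at positions 147–160.
Amplicon spans positions 31–160: 130 bp.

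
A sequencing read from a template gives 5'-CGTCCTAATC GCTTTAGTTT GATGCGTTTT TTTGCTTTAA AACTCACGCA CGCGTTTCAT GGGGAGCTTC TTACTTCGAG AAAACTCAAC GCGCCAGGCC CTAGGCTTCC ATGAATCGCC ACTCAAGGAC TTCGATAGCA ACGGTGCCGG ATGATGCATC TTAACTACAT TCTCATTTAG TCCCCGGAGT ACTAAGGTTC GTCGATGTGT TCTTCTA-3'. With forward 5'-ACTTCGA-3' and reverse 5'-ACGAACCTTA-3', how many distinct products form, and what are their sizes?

The forward primer ACTTCGA matches the top strand at positions 73–79, 129–135.
The reverse primer's reverse complement is TAAGGTTCGT, matching at positions 193–202.
Each forward site pairs with the reverse site to give a product ending at position 202: sizes 130, 74 bp.

Two products: 130 bp, 74 bp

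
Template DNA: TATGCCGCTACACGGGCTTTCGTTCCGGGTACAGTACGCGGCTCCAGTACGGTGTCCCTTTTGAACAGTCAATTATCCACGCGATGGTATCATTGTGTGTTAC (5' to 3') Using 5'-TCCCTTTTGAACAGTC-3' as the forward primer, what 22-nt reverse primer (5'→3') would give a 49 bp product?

5'-GTAACACACAATGATACCATCG-3'

The forward primer binds at positions 55–70, so a 49 bp product ends at position 55 + 49 − 1 = 103.
The reverse primer anneals to the top strand over positions 82–103, i.e. to CGATGGTATCATTGTGTGTTAC.
Its sequence written 5'→3' is the reverse complement: GTAACACACAATGATACCATCG.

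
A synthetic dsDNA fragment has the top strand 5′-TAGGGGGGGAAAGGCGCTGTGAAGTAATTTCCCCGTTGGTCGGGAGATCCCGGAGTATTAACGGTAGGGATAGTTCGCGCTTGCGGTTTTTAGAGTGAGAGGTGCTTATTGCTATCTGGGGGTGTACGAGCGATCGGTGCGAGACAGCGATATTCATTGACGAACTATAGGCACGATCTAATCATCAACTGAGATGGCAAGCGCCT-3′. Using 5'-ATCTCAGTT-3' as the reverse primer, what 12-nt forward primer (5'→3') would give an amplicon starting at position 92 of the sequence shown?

5'-AGAGTGAGAGGT-3'

The reverse primer's reverse complement AACTGAGAT matches the template at positions 187–195; the product starts at position 92.
The forward primer is identical to the top strand over positions 92–103: AGAGTGAGAGGT.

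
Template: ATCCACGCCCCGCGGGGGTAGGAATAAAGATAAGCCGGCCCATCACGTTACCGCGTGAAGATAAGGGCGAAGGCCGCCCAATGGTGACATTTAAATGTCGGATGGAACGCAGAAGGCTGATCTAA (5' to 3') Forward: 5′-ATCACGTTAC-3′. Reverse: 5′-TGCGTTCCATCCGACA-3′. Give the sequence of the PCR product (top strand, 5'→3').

Scanning the template, ATCACGTTAC occurs at positions 42–51; this primer anneals to the bottom strand there with its 3' end pointing downstream.
Taking the reverse complement of TGCGTTCCATCCGACA gives TGTCGGATGGAACGCA, found at positions 96–111 on the template; the primer anneals here to the top strand with its 3' end pointing upstream.
The product is the template from position 42 through 111 (70 bp).

5'-ATCACGTTACCGCGTGAAGATAAGGGCGAAGGCCGCCCAATGGTGACATTTAAATGTCGGATGGAACGCA-3'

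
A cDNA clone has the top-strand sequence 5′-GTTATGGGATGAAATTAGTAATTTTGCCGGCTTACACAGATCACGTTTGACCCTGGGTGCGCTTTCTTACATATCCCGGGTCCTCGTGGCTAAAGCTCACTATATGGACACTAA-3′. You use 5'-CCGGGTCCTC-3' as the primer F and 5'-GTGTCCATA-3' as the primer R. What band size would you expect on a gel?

36 bp

Forward primer CCGGGTCCTC is found on the top strand at positions 76–85.
The reverse primer's reverse complement is TATGGACAC, which matches the template at positions 103–111.
Product length = (reverse-primer end) − (forward-primer start) + 1 = 111 − 76 + 1 = 36 bp.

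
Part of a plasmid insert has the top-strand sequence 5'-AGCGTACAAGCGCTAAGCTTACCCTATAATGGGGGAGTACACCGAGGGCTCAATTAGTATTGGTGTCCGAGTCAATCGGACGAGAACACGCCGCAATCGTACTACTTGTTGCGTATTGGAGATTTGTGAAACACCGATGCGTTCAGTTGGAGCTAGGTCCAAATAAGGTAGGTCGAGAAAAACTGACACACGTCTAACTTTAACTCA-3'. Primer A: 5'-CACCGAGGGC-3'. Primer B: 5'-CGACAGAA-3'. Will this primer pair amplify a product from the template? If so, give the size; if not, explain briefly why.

Primer B (CGACAGAA) does not match the top strand, and its reverse complement TTCTGTCG does not match either.
With no annealing site for primer B, no amplification occurs.

No product — primer B has no binding site in the template.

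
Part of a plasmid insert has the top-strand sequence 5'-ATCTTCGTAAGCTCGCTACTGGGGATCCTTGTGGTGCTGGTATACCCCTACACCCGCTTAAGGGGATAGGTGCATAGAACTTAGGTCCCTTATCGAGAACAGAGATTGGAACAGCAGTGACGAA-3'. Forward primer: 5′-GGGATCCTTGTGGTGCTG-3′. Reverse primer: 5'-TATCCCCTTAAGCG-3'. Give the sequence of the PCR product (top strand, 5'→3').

5'-GGGATCCTTGTGGTGCTGGTATACCCCTACACCCGCTTAAGGGGATA-3'

The forward primer matches the template at positions 22–39.
Reverse complement of the reverse primer: CGCTTAAGGGGATA. This occurs on the top strand at positions 55–68.
The product is the template from position 22 through 68 (47 bp).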